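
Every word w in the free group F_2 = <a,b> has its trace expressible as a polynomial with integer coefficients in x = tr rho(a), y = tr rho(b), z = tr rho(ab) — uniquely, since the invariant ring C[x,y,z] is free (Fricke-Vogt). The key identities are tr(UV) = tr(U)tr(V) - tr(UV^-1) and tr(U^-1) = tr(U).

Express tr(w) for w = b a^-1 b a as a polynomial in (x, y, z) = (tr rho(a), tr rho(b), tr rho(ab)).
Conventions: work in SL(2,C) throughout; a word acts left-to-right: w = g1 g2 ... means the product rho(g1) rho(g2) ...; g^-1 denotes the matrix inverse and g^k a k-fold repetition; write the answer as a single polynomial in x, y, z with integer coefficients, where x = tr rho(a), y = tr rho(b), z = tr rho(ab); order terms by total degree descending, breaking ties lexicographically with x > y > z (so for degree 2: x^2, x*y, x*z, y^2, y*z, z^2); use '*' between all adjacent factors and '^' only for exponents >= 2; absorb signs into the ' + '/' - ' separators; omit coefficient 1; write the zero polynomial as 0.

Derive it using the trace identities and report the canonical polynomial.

x*y*z - x^2 - z^2 + 2

trace(b a b) = trace(b) * trace(a b) - trace(a) = y*z - x
trace(b a b a) = trace(a b) * trace(a b) - trace(1) = z^2 - 2
trace(b a^-1 b a) = trace(b a b) * trace(a) - trace(b a b a) = x*y*z - x^2 - z^2 + 2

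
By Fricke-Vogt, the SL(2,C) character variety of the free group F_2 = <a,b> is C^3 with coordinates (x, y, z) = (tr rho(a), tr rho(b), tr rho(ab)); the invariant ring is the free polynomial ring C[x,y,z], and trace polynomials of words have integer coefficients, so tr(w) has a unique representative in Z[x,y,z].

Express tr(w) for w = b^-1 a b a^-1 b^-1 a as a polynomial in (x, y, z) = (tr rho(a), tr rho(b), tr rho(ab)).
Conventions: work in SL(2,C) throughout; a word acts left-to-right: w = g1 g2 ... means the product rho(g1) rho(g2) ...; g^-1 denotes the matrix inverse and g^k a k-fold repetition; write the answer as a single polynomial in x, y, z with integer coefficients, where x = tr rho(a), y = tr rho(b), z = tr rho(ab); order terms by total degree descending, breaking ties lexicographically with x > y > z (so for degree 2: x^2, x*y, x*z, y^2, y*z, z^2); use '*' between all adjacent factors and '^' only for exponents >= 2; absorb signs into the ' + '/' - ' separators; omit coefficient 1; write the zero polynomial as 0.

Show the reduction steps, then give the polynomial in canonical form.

-x^2*y^2*z + x^3*y + x*y^3 + 2*x*y*z^2 - x^2*z - y^2*z - z^3 - 3*x*y + 3*z

tr(a^2) = tr(a) * tr(a) - tr(1) = x^2 - 2
tr(b a^2) = tr(a) * tr(b a) - tr(b) = x*z - y
next, tr(a^2 b a) = tr(a) * tr(b a^2) - tr(b a) = x^2*z - x*y - z
tr(b a b a) = tr(b a) * tr(b a) - tr(1) = z^2 - 2
next, tr(b a b) = tr(b) * tr(a b) - tr(a) = y*z - x
and tr(a^2 b a b) = tr(a) * tr(b a b a) - tr(b a b) = x*z^2 - y*z - x
tr(b^-1 a^2 b a) = tr(a^2 b a) * tr(b) - tr(a^2 b a b) = x^2*y*z - x*y^2 - x*z^2 + x
next, tr(a b a^-1 b^-1 a) = tr(b^-1 a^2 b) * tr(a) - tr(b^-1 a^2 b a) = -x^2*y*z + x^3 + x*y^2 + x*z^2 - 3*x
and tr(b a b a b) = tr(b) * tr(a b a b) - tr(a b a) = y*z^2 - x*z - y
tr(b a b a b a) = tr(b a b a) * tr(b a) - tr(a b) = z^3 - 3*z
and tr(a b a b a^-1 b) = tr(b a b a b) * tr(a) - tr(b a b a b a) = x*y*z^2 - x^2*z - z^3 - x*y + 3*z
tr(a b a^-1 b^-1 a b) = tr(a b a b a^-1) * tr(b) - tr(a b a b a^-1 b) = -x*y*z^2 + x^2*z + y^2*z + z^3 - 3*z
tr(b^-1 a b a^-1 b^-1 a) = tr(a b a^-1 b^-1 a) * tr(b) - tr(a b a^-1 b^-1 a b) = -x^2*y^2*z + x^3*y + x*y^3 + 2*x*y*z^2 - x^2*z - y^2*z - z^3 - 3*x*y + 3*z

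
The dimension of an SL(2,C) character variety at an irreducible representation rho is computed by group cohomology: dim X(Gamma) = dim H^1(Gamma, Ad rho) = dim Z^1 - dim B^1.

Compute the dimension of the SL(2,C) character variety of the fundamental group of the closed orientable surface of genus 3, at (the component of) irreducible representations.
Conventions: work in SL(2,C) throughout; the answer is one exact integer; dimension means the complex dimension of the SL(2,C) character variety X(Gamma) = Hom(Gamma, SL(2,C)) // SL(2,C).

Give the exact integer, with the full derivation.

12

The genus-3 surface group: 2g = 6 generators, one relator prod [a_i, b_i].
A cocycle assigns one sl_2 vector per generator subject to the relator condition d_2(z) = 0: dim of the unconstrained space is 3*2g = 18.
d_2 is surjective at irreducible rho (its cokernel H^2 is dual to H^0 = 0), so dim Z^1 = 18 - 3 = 15.
Coboundaries contribute dim B^1 = 3 (injective at irreducible rho).
dim H^1 = 15 - 3 = 12 = dim X.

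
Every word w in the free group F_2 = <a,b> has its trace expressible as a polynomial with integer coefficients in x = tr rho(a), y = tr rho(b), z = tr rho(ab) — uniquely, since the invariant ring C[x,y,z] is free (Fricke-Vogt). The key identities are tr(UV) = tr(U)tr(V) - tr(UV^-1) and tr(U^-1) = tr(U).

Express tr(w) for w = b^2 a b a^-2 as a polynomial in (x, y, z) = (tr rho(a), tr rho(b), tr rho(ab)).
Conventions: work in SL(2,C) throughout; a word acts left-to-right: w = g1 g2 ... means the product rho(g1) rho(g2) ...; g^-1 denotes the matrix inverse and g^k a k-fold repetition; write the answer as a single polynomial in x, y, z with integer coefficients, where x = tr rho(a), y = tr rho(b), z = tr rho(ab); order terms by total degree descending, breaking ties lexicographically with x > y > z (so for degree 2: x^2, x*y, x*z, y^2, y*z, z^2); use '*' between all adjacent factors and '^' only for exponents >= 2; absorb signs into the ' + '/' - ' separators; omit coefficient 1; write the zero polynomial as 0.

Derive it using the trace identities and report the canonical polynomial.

x^2*y^2*z - x^3*y - x*y*z^2 - y^2*z + 2*x*y + z

tr(b a b) = tr(b)*tr(a b) - tr(a) = y*z - x
tr(b^2 a b) = tr(b)*tr(b a b) - tr(b a) = y^2*z - x*y - z
tr(a b a b) = tr(b a)*tr(b a) - tr(1)   [split at repeated b] = z^2 - 2
tr(a b a) = tr(a)*tr(b a) - tr(b) = x*z - y
tr(b^2 a b a) = tr(b)*tr(a b a b) - tr(a b a) = y*z^2 - x*z - y
tr(a^-1 b^2 a b) = tr(b^2 a b)*tr(a) - tr(b^2 a b a) = x*y^2*z - x^2*y - y*z^2 + y
tr(b^2 a b a^-2) = tr(a^-1 b^2 a b)*tr(a) - tr(a^-1 b^2 a b a) = x^2*y^2*z - x^3*y - x*y*z^2 - y^2*z + 2*x*y + z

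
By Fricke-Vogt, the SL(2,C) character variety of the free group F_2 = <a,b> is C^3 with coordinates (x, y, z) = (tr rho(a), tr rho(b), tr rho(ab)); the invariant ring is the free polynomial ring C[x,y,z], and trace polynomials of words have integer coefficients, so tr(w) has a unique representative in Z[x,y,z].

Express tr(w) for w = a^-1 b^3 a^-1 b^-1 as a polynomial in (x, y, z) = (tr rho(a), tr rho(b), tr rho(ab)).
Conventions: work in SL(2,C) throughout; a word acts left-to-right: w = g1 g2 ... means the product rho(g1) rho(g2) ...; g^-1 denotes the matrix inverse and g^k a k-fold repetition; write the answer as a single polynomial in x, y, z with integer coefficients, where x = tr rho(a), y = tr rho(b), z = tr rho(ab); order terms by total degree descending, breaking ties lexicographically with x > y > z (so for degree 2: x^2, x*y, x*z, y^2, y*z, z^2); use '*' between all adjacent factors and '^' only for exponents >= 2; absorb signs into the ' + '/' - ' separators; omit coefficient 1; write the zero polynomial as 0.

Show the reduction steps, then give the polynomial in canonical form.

use: tr(b^2) = tr(b)*tr(b) - tr(1) = y^2 - 2
apply: tr(b^2 a) = tr(b)*tr(a b) - tr(a) = y*z - x
tr(a^-1 b^2) = tr(b^2)*tr(a) - tr(b^2 a) = x*y^2 - y*z - x
apply: tr(b^3) = tr(b)*tr(b^2) - tr(b) = y^3 - 3*y
use: tr(b^2 a b) = tr(b)*tr(b a b) - tr(b a) = y^2*z - x*y - z
tr(b^3 a b) = tr(b)*tr(b^2 a b) - tr(b^2 a) = y^3*z - x*y^2 - 2*y*z + x
apply: tr(a b a b) = tr(a b)*tr(a b) - tr(1) = z^2 - 2
use: tr(a b a) = tr(a)*tr(b a) - tr(b) = x*z - y
apply: tr(b a b a b) = tr(b)*tr(a b a b) - tr(a b a) = y*z^2 - x*z - y
use: tr(b^3 a b a) = tr(b)*tr(b a b a b) - tr(b a b a) = y^2*z^2 - x*y*z - y^2 - z^2 + 2
use: tr(a^-1 b^3 a b) = tr(b^3 a b)*tr(a) - tr(b^3 a b a) = x*y^3*z - x^2*y^2 - y^2*z^2 - x*y*z + x^2 + y^2 + z^2 - 2
tr(b^-1 a^-1 b^3 a) = tr(a^-1 b^3 a)*tr(b) - tr(a^-1 b^3 a b) = -x*y^3*z + x^2*y^2 + y^4 + y^2*z^2 + x*y*z - x^2 - 4*y^2 - z^2 + 2
tr(a^-1 b^3 a^-1 b^-1) = tr(b^-1 a^-1 b^3)*tr(a) - tr(b^-1 a^-1 b^3 a) = x*y^3*z - y^4 - y^2*z^2 - 2*x*y*z + 4*y^2 + z^2 - 2

x*y^3*z - y^4 - y^2*z^2 - 2*x*y*z + 4*y^2 + z^2 - 2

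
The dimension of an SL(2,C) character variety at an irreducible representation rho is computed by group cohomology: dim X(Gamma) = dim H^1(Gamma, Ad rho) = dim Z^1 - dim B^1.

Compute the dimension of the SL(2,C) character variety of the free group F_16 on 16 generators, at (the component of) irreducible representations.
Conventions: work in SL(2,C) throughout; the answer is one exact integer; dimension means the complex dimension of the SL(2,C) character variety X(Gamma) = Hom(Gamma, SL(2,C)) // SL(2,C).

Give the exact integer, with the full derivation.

45

The free group F_16: 16 generators, no relators.
A cocycle picks one sl_2 vector per generator freely, giving dim Z^1 = 3*16 = 48.
Irreducibility makes the coboundary map sl_2 -> Z^1 injective (trivial centralizer), so dim B^1 = 3.
dim H^1 = 48 - 3 = 45, which is dim X.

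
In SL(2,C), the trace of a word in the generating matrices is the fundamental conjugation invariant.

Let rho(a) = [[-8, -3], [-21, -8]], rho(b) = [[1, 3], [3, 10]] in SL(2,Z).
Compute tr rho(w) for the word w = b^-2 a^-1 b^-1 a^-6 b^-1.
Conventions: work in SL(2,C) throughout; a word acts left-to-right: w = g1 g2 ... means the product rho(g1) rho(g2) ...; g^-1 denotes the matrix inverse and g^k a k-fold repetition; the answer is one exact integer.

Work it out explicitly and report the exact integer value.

-3128409702160

rho(b^-1) = [[10, -3], [-3, 1]]
... * rho(b^-1) = [[10, -3], [-3, 1]]  ->  [[109, -33], [-33, 10]]
... * rho(a^-1) = [[-8, 3], [21, -8]]  ->  [[-1565, 591], [474, -179]]
... * rho(b^-1) = [[10, -3], [-3, 1]]  ->  [[-17423, 5286], [5277, -1601]]
... * rho(a^-1) = [[-8, 3], [21, -8]]  ->  [[250390, -94557], [-75837, 28639]]
... * rho(a^-1) = [[-8, 3], [21, -8]]  ->  [[-3988817, 1507626], [1208115, -456623]]
... * rho(a^-1) = [[-8, 3], [21, -8]]  ->  [[63570682, -24027459], [-19254003, 7277329]]
... * rho(a^-1) = [[-8, 3], [21, -8]]  ->  [[-1013142095, 382931718], [306855933, -115980641]]
... * rho(a^-1) = [[-8, 3], [21, -8]]  ->  [[16146702838, -6102880029], [-4890440925, 1848412927]]
... * rho(a^-1) = [[-8, 3], [21, -8]]  ->  [[-257334103313, 97263148746], [77940198867, -29458626191]]
... * rho(b^-1) = [[10, -3], [-3, 1]]  ->  [[-2865130479368, 869265458685], [867777867243, -263279222792]]
tr = -2865130479368 + -263279222792 = -3128409702160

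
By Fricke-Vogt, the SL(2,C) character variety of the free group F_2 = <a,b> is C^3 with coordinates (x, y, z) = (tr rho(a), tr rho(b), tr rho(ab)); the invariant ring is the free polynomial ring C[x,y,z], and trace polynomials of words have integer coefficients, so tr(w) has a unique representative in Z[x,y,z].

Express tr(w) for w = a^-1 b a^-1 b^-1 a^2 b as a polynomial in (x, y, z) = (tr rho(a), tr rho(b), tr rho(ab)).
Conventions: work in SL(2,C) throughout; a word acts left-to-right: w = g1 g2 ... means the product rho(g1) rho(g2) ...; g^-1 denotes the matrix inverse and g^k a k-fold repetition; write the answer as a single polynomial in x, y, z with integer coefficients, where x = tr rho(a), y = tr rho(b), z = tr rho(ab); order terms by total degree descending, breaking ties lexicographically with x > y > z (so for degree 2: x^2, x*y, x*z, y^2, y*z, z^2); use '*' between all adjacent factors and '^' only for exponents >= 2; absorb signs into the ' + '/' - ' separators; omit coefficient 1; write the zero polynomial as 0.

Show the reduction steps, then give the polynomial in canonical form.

-x^3*y^2*z + x^4*y + x^2*y^3 + 2*x^2*y*z^2 - x^3*z - x*y^2*z - x*z^3 - 4*x^2*y + 4*x*z + y

tr(a b^2) = tr(b) * tr(a b) - tr(a) = y*z - x
use: tr(a^2 b) = tr(a) * tr(b a) - tr(b) = x*z - y
apply: tr(a^2) = tr(a) * tr(a) - tr(1) = x^2 - 2
tr(b a^2 b) = tr(b) * tr(a^2 b) - tr(a^2) = x*y*z - x^2 - y^2 + 2
tr(b a^2 b^2) = tr(b) * tr(b a^2 b) - tr(b a^2) = x*y^2*z - x^2*y - y^3 - x*z + 3*y
apply: tr(b a b a) = tr(a b) * tr(a b) - tr(1)   [split at repeated a] = z^2 - 2
tr(a b a^2 b) = tr(a) * tr(b a b a) - tr(b a b) = x*z^2 - y*z - x
tr(a b a^2) = tr(a) * tr(b a^2) - tr(b a) = x^2*z - x*y - z
tr(b a^2 b^2 a) = tr(b) * tr(a b a^2 b) - tr(a b a^2) = x*y*z^2 - x^2*z - y^2*z + z
tr(a^2 b^2 a^-1 b) = tr(b a^2 b^2) * tr(a) - tr(b a^2 b^2 a) = x^2*y^2*z - x^3*y - x*y^3 - x*y*z^2 + y^2*z + 3*x*y - z
tr(b a^-1 b^-1 a^2 b) = tr(a^2 b^2 a^-1) * tr(b) - tr(a^2 b^2 a^-1 b) = -x^2*y^2*z + x^3*y + x*y^3 + x*y*z^2 - 4*x*y + z
use: tr(b a b^2 a) = tr(b) * tr(a b a b) - tr(a b a) = y*z^2 - x*z - y
apply: tr(b a b^2) = tr(b) * tr(b a b) - tr(b a) = y^2*z - x*y - z
use: tr(b a^2 b a b) = tr(a) * tr(b a b^2 a) - tr(b a b^2) = x*y*z^2 - x^2*z - y^2*z + z
apply: tr(b a b a b a) = tr(a b a b) * tr(a b) - tr(b a)   [split at repeated a] = z^3 - 3*z
tr(b a^2 b a b a) = tr(a) * tr(b a b a b a) - tr(b a b a b) = x*z^3 - y*z^2 - 2*x*z + y
use: tr(a^2 b a b a^-1 b) = tr(b a^2 b a b) * tr(a) - tr(b a^2 b a b a) = x^2*y*z^2 - x^3*z - x*y^2*z - x*z^3 + y*z^2 + 3*x*z - y
tr(b a^-1 b^-1 a^2 b a) = tr(a^2 b a b a^-1) * tr(b) - tr(a^2 b a b a^-1 b) = -x^2*y*z^2 + x^3*z + x*y^2*z + x*z^3 - 3*x*z - y
tr(a^-1 b a^-1 b^-1 a^2 b) = tr(b a^-1 b^-1 a^2 b) * tr(a) - tr(b a^-1 b^-1 a^2 b a) = -x^3*y^2*z + x^4*y + x^2*y^3 + 2*x^2*y*z^2 - x^3*z - x*y^2*z - x*z^3 - 4*x^2*y + 4*x*z + y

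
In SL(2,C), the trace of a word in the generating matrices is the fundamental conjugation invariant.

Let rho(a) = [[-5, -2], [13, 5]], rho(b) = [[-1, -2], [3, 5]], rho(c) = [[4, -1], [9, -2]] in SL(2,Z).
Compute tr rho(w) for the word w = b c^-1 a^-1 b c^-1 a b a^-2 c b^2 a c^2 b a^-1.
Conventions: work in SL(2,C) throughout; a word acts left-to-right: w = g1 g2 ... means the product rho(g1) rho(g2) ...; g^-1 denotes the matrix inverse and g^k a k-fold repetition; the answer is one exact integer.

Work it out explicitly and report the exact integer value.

-16568

rho(b) = [[-1, -2], [3, 5]]
... * rho(c^-1) = [[-2, 1], [-9, 4]]  ->  [[20, -9], [-51, 23]]
... * rho(a^-1) = [[5, 2], [-13, -5]]  ->  [[217, 85], [-554, -217]]
... * rho(b) = [[-1, -2], [3, 5]]  ->  [[38, -9], [-97, 23]]
... * rho(c^-1) = [[-2, 1], [-9, 4]]  ->  [[5, 2], [-13, -5]]
... * rho(a) = [[-5, -2], [13, 5]]  ->  [[1, 0], [0, 1]]
... * rho(b) = [[-1, -2], [3, 5]]  ->  [[-1, -2], [3, 5]]
... * rho(a^-1) = [[5, 2], [-13, -5]]  ->  [[21, 8], [-50, -19]]
... * rho(a^-1) = [[5, 2], [-13, -5]]  ->  [[1, 2], [-3, -5]]
... * rho(c) = [[4, -1], [9, -2]]  ->  [[22, -5], [-57, 13]]
... * rho(b) = [[-1, -2], [3, 5]]  ->  [[-37, -69], [96, 179]]
... * rho(b) = [[-1, -2], [3, 5]]  ->  [[-170, -271], [441, 703]]
... * rho(a) = [[-5, -2], [13, 5]]  ->  [[-2673, -1015], [6934, 2633]]
... * rho(c) = [[4, -1], [9, -2]]  ->  [[-19827, 4703], [51433, -12200]]
... * rho(c) = [[4, -1], [9, -2]]  ->  [[-36981, 10421], [95932, -27033]]
... * rho(b) = [[-1, -2], [3, 5]]  ->  [[68244, 126067], [-177031, -327029]]
... * rho(a^-1) = [[5, 2], [-13, -5]]  ->  [[-1297651, -493847], [3366222, 1281083]]
tr = -1297651 + 1281083 = -16568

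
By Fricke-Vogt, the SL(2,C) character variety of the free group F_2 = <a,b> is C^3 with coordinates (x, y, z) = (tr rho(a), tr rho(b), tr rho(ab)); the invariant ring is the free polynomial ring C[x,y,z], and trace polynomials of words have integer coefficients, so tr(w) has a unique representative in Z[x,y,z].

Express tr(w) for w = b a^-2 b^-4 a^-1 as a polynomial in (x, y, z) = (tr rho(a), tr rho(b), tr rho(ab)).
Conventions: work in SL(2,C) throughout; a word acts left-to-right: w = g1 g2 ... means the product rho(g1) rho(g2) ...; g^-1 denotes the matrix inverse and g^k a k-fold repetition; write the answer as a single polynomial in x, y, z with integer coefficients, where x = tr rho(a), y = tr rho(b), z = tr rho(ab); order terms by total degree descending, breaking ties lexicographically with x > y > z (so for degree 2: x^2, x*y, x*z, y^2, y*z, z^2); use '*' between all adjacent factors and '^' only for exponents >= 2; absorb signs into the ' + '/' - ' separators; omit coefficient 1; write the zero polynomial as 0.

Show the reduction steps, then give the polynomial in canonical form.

tr(b^-1) = tr(b) = y
tr(b^-1 a) = tr(a) * tr(b) - tr(a b) = x*y - z
tr(a^-1 b^-1) = tr(b^-1) * tr(a) - tr(b^-1 a) = z
tr(b a b) = tr(b) * tr(a b) - tr(a) = y*z - x
tr(b a b a) = tr(a b) * tr(a b) - tr(1) = z^2 - 2
tr(a b a^-1 b) = tr(b a b) * tr(a) - tr(b a b a) = x*y*z - x^2 - z^2 + 2
tr(a b a^-1 b^-1) = tr(a b a^-1) * tr(b) - tr(a b a^-1 b) = -x*y*z + x^2 + y^2 + z^2 - 2
tr(b a^-1 b^-2 a) = tr(a b a^-1 b^-1) * tr(b) - tr(a b a^-1) = -x*y^2*z + x^2*y + y^3 + y*z^2 - 3*y
tr(b^-1 a^-1 b a^-1 b^-1) = tr(b a^-1 b^-2) * tr(a) - tr(b a^-1 b^-2 a) = x*y^2*z - x^2*y - y^3 - y*z^2 + x*z + 3*y
tr(b^-1 a^-1 b a^-1) = tr(b a^-1 b^-1) * tr(a) - tr(b a^-1 b^-1 a) = x*y*z - y^2 - z^2 + 2
tr(a^-1 b^-3 a^-1 b) = tr(b^-1 a^-1 b a^-1 b^-1) * tr(b) - tr(b^-1 a^-1 b a^-1) = x*y^3*z - x^2*y^2 - y^4 - y^2*z^2 + 4*y^2 + z^2 - 2
tr(a^-1 b a^-2 b^-3) = tr(a^-1 b^-3 a^-1 b) * tr(a) - tr(a^-1 b^-3 a^-1 b a) = x^2*y^3*z - x^3*y^2 - x*y^4 - x*y^2*z^2 + 4*x*y^2 + x*z^2 - y*z - x
tr(b^-1 a^-1 b a^-2) = tr(a^-1 b^-1 a^-1 b) * tr(a) - tr(a^-1 b^-1 a^-1 b a) = x^2*y*z - x*y^2 - x*z^2 + x
tr(b a^-2) = tr(a^-1 b) * tr(a) - tr(a^-1 b a) = x^2*y - x*z - y
tr(a^-1 b a^-2) = tr(b a^-2) * tr(a) - tr(b a^-1) = x^3*y - x^2*z - 2*x*y + z
tr(a^-1 b a^-2 b^-2) = tr(b^-1 a^-1 b a^-2) * tr(b) - tr(b^-1 a^-1 b a^-2 b) = x^2*y^2*z - x^3*y - x*y^3 - x*y*z^2 + x^2*z + 3*x*y - z
tr(b a^-2 b^-4 a^-1) = tr(a^-1 b a^-2 b^-3) * tr(b) - tr(a^-1 b a^-2 b^-2) = x^2*y^4*z - x^3*y^3 - x*y^5 - x*y^3*z^2 - x^2*y^2*z + x^3*y + 5*x*y^3 + 2*x*y*z^2 - x^2*z - y^2*z - 4*x*y + z

x^2*y^4*z - x^3*y^3 - x*y^5 - x*y^3*z^2 - x^2*y^2*z + x^3*y + 5*x*y^3 + 2*x*y*z^2 - x^2*z - y^2*z - 4*x*y + z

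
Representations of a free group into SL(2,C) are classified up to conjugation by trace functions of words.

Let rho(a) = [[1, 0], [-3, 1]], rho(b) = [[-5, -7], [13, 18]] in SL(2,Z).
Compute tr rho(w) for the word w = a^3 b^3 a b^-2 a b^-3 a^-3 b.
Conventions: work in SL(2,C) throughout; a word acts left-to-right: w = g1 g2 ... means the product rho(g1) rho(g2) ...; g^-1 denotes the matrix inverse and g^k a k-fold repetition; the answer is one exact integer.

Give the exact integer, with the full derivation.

-300201270293

rho(a) = [[1, 0], [-3, 1]]
... * rho(a) = [[1, 0], [-3, 1]]  ->  [[1, 0], [-6, 1]]
... * rho(a) = [[1, 0], [-3, 1]]  ->  [[1, 0], [-9, 1]]
... * rho(b) = [[-5, -7], [13, 18]]  ->  [[-5, -7], [58, 81]]
... * rho(b) = [[-5, -7], [13, 18]]  ->  [[-66, -91], [763, 1052]]
... * rho(b) = [[-5, -7], [13, 18]]  ->  [[-853, -1176], [9861, 13595]]
... * rho(a) = [[1, 0], [-3, 1]]  ->  [[2675, -1176], [-30924, 13595]]
... * rho(b^-1) = [[18, 7], [-13, -5]]  ->  [[63438, 24605], [-733367, -284443]]
... * rho(b^-1) = [[18, 7], [-13, -5]]  ->  [[822019, 321041], [-9502847, -3711354]]
... * rho(a) = [[1, 0], [-3, 1]]  ->  [[-141104, 321041], [1631215, -3711354]]
... * rho(b^-1) = [[18, 7], [-13, -5]]  ->  [[-6713405, -2592933], [77609472, 29975275]]
... * rho(b^-1) = [[18, 7], [-13, -5]]  ->  [[-87133161, -34029170], [1007291921, 393389929]]
... * rho(b^-1) = [[18, 7], [-13, -5]]  ->  [[-1126017688, -439786277], [13017185501, 5084093802]]
... * rho(a^-1) = [[1, 0], [3, 1]]  ->  [[-2445376519, -439786277], [28269466907, 5084093802]]
... * rho(a^-1) = [[1, 0], [3, 1]]  ->  [[-3764735350, -439786277], [43521748313, 5084093802]]
... * rho(a^-1) = [[1, 0], [3, 1]]  ->  [[-5084094181, -439786277], [58774029719, 5084093802]]
... * rho(b) = [[-5, -7], [13, 18]]  ->  [[19703249304, 27672506281], [-227776929169, -319904519597]]
tr = 19703249304 + -319904519597 = -300201270293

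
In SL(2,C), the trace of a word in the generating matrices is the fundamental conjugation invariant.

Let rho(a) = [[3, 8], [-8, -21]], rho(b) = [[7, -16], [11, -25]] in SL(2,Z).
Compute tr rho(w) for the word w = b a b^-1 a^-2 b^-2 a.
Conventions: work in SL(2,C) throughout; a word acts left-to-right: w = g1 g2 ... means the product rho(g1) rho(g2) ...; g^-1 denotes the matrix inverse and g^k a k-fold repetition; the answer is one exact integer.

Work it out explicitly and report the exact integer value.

-82451335678

rho(b) = [[7, -16], [11, -25]]
... * rho(a) = [[3, 8], [-8, -21]]  ->  [[149, 392], [233, 613]]
... * rho(b^-1) = [[-25, 16], [-11, 7]]  ->  [[-8037, 5128], [-12568, 8019]]
... * rho(a^-1) = [[-21, -8], [8, 3]]  ->  [[209801, 79680], [328080, 124601]]
... * rho(a^-1) = [[-21, -8], [8, 3]]  ->  [[-3768381, -1439368], [-5892872, -2250837]]
... * rho(b^-1) = [[-25, 16], [-11, 7]]  ->  [[110042573, -70369672], [172081007, -110041811]]
... * rho(b^-1) = [[-25, 16], [-11, 7]]  ->  [[-1976997933, 1268093464], [-3091565254, 1983003435]]
... * rho(a) = [[3, 8], [-8, -21]]  ->  [[-16075741511, -42445946208], [-25138723242, -66375594167]]
tr = -16075741511 + -66375594167 = -82451335678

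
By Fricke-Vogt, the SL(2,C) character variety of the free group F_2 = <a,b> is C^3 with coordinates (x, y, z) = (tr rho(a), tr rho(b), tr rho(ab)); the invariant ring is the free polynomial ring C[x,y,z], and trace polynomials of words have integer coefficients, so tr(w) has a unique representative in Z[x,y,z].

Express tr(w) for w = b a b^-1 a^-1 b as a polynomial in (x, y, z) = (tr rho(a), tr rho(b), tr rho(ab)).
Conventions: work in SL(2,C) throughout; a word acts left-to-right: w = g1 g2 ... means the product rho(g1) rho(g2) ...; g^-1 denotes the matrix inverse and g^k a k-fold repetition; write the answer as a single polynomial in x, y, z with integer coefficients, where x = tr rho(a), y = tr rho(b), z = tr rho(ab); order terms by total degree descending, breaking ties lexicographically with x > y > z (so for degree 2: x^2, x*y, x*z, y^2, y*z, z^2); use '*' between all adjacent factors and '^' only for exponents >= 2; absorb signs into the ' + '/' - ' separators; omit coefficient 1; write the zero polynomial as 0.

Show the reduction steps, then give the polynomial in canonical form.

-x*y^2*z + x^2*y + y^3 + y*z^2 - 3*y

trace(b^2 a) = trace(b) * trace(a b) - trace(a)  (reduce the b square) = y*z - x
trace(b^2) = trace(b) * trace(b) - trace(1)  (reduce the b square) = y^2 - 2
trace(a b^2 a) = trace(a) * trace(b^2 a) - trace(b^2)  (reduce the a square) = x*y*z - x^2 - y^2 + 2
trace(a b a b) = trace(a b) * trace(a b) - trace(1)  (split on a) = z^2 - 2
trace(a b a) = trace(a) * trace(b a) - trace(b)  (reduce the a square) = x*z - y
trace(a b^2 a b) = trace(b) * trace(a b a b) - trace(a b a)  (reduce the b square) = y*z^2 - x*z - y
trace(b^2 a b^-1 a) = trace(a b^2 a) * trace(b) - trace(a b^2 a b)  (eliminate b^-1) = x*y^2*z - x^2*y - y^3 - y*z^2 + x*z + 3*y
trace(b a b^-1 a^-1 b) = trace(b^2 a b^-1) * trace(a) - trace(b^2 a b^-1 a)  (eliminate a^-1) = -x*y^2*z + x^2*y + y^3 + y*z^2 - 3*y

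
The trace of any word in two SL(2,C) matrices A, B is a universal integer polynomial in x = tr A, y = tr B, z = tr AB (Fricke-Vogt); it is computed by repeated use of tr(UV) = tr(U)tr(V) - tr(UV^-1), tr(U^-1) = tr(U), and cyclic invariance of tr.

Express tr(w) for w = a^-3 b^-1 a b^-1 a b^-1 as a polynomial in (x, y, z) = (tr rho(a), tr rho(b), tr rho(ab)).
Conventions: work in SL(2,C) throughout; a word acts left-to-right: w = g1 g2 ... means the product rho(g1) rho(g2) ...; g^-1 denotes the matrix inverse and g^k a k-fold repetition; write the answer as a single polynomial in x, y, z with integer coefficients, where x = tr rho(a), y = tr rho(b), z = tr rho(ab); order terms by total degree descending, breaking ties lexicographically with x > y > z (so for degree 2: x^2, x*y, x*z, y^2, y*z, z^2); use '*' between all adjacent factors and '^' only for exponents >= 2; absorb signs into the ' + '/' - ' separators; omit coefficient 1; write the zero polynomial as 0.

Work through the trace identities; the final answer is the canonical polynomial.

reduce: tr(b^-1) = tr(b) = y
so tr(b^-1 a) = tr(a)*tr(b) - tr(a b) = x*y - z
tr(a^-1 b^-1) = tr(b^-1)*tr(a) - tr(b^-1 a) = z
tr(b^2 a) = tr(b)*tr(a b) - tr(a) = y*z - x
tr(b^2) = tr(b)*tr(b) - tr(1) = y^2 - 2
reduce: tr(b a^2 b) = tr(a)*tr(b^2 a) - tr(b^2) = x*y*z - x^2 - y^2 + 2
tr(b a b a) = tr(a b)*tr(a b) - tr(1) = z^2 - 2
tr(b a^2 b a) = tr(a)*tr(b a b a) - tr(b a b) = x*z^2 - y*z - x
so tr(b a^2 b a^-1) = tr(b a^2 b)*tr(a) - tr(b a^2 b a) = x^2*y*z - x^3 - x*y^2 - x*z^2 + y*z + 3*x
so tr(a^2 b a^-2 b) = tr(b a^2 b a^-1)*tr(a) - tr(b a^2 b) = x^3*y*z - x^4 - x^2*y^2 - x^2*z^2 + 4*x^2 + y^2 - 2
so tr(a^-1 b^-1 a^2 b a^-1) = tr(a^2 b a^-2)*tr(b) - tr(a^2 b a^-2 b) = -x^3*y*z + x^4 + x^2*y^2 + x^2*z^2 - 4*x^2 + 2
tr(a^-1 b^-1 a^2 b) = tr(a^2 b a^-1)*tr(b) - tr(a^2 b a^-1 b) = -x^2*y*z + x^3 + x*y^2 + x*z^2 - 3*x
tr(a^-3 b^-1 a^2 b) = tr(a^-1 b^-1 a^2 b a^-1)*tr(a) - tr(a^-1 b^-1 a^2 b) = -x^4*y*z + x^5 + x^3*y^2 + x^3*z^2 + x^2*y*z - 5*x^3 - x*y^2 - x*z^2 + 5*x
so tr(a b^-1 a^-3 b^-1 a) = tr(a^-3 b^-1 a^2)*tr(b) - tr(a^-3 b^-1 a^2 b) = x^4*y*z - x^5 - x^3*y^2 - x^3*z^2 - x^2*y*z + 5*x^3 + x*y^2 + x*z^2 + y*z - 5*x
tr(a b a^-1 b) = tr(b a b)*tr(a) - tr(b a b a) = x*y*z - x^2 - z^2 + 2
reduce: tr(a^-1 b^-1 a b) = tr(a b a^-1)*tr(b) - tr(a b a^-1 b) = -x*y*z + x^2 + y^2 + z^2 - 2
so tr(a b a) = tr(a)*tr(b a) - tr(b) = x*z - y
tr(b a b a b) = tr(b)*tr(a b a b) - tr(a b a) = y*z^2 - x*z - y
reduce: tr(b a b a b a) = tr(a b)*tr(a b a b) - tr(a^-1 b^-1) = z^3 - 3*z
tr(a^-1 b a b a b) = tr(b a b a b)*tr(a) - tr(b a b a b a) = x*y*z^2 - x^2*z - z^3 - x*y + 3*z
tr(a b a b a^-2 b) = tr(a^-1 b a b a b)*tr(a) - tr(a^-1 b a b a b a) = x^2*y*z^2 - x^3*z - x*z^3 - x^2*y - y*z^2 + 4*x*z + y
reduce: tr(a^-2 b^-1 a b a b) = tr(a b a b a^-2)*tr(b) - tr(a b a b a^-2 b) = -x^2*y*z^2 + x^3*z + x*y^2*z + x*z^3 - 4*x*z + y
so tr(a^-2 b^-1 a b a b^-1) = tr(a^-2 b^-1 a b a)*tr(b) - tr(a^-2 b^-1 a b a b) = x^2*y*z^2 - x^3*z - 2*x*y^2*z - x*z^3 + x^2*y + y^3 + y*z^2 + 4*x*z - 3*y
so tr(a b a b^-1) = tr(a b a)*tr(b) - tr(a b a b) = x*y*z - y^2 - z^2 + 2
reduce: tr(b^-1 a b a b^-1) = tr(a b a b^-1)*tr(b) - tr(a b a) = x*y^2*z - y^3 - y*z^2 - x*z + 3*y
so tr(a b a^2) = tr(a)*tr(b a^2) - tr(b a) = x^2*z - x*y - z
tr(a b^-1 a b a) = tr(a b a^2)*tr(b) - tr(a b a^2 b) = x^2*y*z - x*y^2 - x*z^2 + x
so tr(a b^-1 a b a b) = tr(a b a b a)*tr(b) - tr(a b a b a b) = x*y*z^2 - y^2*z - z^3 - x*y + 3*z
tr(b^-1 a b a b^-1 a) = tr(a b^-1 a b a)*tr(b) - tr(a b^-1 a b a b) = x^2*y^2*z - x*y^3 - 2*x*y*z^2 + y^2*z + z^3 + 2*x*y - 3*z
reduce: tr(a^-1 b^-1 a b a b^-1) = tr(b^-1 a b a b^-1)*tr(a) - tr(b^-1 a b a b^-1 a) = x*y*z^2 - x^2*z - y^2*z - z^3 + x*y + 3*z
tr(a b^-1 a^-3 b^-1 a b) = tr(a^-2 b^-1 a b a b^-1)*tr(a) - tr(a^-2 b^-1 a b a b^-1 a) = x^3*y*z^2 - x^4*z - 2*x^2*y^2*z - x^2*z^3 + x^3*y + x*y^3 + 5*x^2*z + y^2*z + z^3 - 4*x*y - 3*z
so tr(a^-3 b^-1 a b^-1 a b^-1) = tr(a b^-1 a^-3 b^-1 a)*tr(b) - tr(a b^-1 a^-3 b^-1 a b) = x^4*y^2*z - x^5*y - x^3*y^3 - 2*x^3*y*z^2 + x^4*z + x^2*y^2*z + x^2*z^3 + 4*x^3*y + x*y*z^2 - 5*x^2*z - z^3 - x*y + 3*z

x^4*y^2*z - x^5*y - x^3*y^3 - 2*x^3*y*z^2 + x^4*z + x^2*y^2*z + x^2*z^3 + 4*x^3*y + x*y*z^2 - 5*x^2*z - z^3 - x*y + 3*z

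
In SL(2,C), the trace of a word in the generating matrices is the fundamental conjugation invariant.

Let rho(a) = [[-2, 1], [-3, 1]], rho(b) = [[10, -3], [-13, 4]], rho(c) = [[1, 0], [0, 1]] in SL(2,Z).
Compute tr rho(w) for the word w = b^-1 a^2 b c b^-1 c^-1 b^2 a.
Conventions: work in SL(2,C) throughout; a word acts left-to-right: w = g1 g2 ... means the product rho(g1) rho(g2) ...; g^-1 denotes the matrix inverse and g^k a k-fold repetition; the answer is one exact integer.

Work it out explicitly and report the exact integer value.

rho(b^-1) = [[4, 3], [13, 10]]
... * rho(a) = [[-2, 1], [-3, 1]]  ->  [[-17, 7], [-56, 23]]
... * rho(a) = [[-2, 1], [-3, 1]]  ->  [[13, -10], [43, -33]]
... * rho(b) = [[10, -3], [-13, 4]]  ->  [[260, -79], [859, -261]]
... * rho(c) = [[1, 0], [0, 1]]  ->  [[260, -79], [859, -261]]
... * rho(b^-1) = [[4, 3], [13, 10]]  ->  [[13, -10], [43, -33]]
... * rho(c^-1) = [[1, 0], [0, 1]]  ->  [[13, -10], [43, -33]]
... * rho(b) = [[10, -3], [-13, 4]]  ->  [[260, -79], [859, -261]]
... * rho(b) = [[10, -3], [-13, 4]]  ->  [[3627, -1096], [11983, -3621]]
... * rho(a) = [[-2, 1], [-3, 1]]  ->  [[-3966, 2531], [-13103, 8362]]
tr = -3966 + 8362 = 4396

4396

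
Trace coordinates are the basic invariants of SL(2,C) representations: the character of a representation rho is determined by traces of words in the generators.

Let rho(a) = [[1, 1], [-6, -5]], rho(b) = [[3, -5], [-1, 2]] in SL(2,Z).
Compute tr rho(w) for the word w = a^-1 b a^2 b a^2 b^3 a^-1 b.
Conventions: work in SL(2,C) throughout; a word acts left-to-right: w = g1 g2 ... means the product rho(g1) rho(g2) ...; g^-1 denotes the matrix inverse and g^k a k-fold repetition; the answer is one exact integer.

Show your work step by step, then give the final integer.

370353533

rho(a^-1) = [[-5, -1], [6, 1]]
... * rho(b) = [[3, -5], [-1, 2]]  ->  [[-14, 23], [17, -28]]
... * rho(a) = [[1, 1], [-6, -5]]  ->  [[-152, -129], [185, 157]]
... * rho(a) = [[1, 1], [-6, -5]]  ->  [[622, 493], [-757, -600]]
... * rho(b) = [[3, -5], [-1, 2]]  ->  [[1373, -2124], [-1671, 2585]]
... * rho(a) = [[1, 1], [-6, -5]]  ->  [[14117, 11993], [-17181, -14596]]
... * rho(a) = [[1, 1], [-6, -5]]  ->  [[-57841, -45848], [70395, 55799]]
... * rho(b) = [[3, -5], [-1, 2]]  ->  [[-127675, 197509], [155386, -240377]]
... * rho(b) = [[3, -5], [-1, 2]]  ->  [[-580534, 1033393], [706535, -1257684]]
... * rho(b) = [[3, -5], [-1, 2]]  ->  [[-2774995, 4969456], [3377289, -6048043]]
... * rho(a^-1) = [[-5, -1], [6, 1]]  ->  [[43691711, 7744451], [-53174703, -9425332]]
... * rho(b) = [[3, -5], [-1, 2]]  ->  [[123330682, -202969653], [-150098777, 247022851]]
tr = 123330682 + 247022851 = 370353533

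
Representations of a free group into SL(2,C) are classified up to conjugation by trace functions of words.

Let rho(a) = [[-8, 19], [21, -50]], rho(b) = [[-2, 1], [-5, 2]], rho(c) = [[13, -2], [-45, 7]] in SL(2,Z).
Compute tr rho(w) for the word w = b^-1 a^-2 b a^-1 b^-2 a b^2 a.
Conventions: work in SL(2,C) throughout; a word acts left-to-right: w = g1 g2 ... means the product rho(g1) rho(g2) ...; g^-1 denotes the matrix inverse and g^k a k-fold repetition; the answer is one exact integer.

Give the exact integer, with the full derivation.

rho(b^-1) = [[2, -1], [5, -2]]
... * rho(a^-1) = [[-50, -19], [-21, -8]]  ->  [[-79, -30], [-208, -79]]
... * rho(a^-1) = [[-50, -19], [-21, -8]]  ->  [[4580, 1741], [12059, 4584]]
... * rho(b) = [[-2, 1], [-5, 2]]  ->  [[-17865, 8062], [-47038, 21227]]
... * rho(a^-1) = [[-50, -19], [-21, -8]]  ->  [[723948, 274939], [1906133, 723906]]
... * rho(b^-1) = [[2, -1], [5, -2]]  ->  [[2822591, -1273826], [7431796, -3353945]]
... * rho(b^-1) = [[2, -1], [5, -2]]  ->  [[-723948, -274939], [-1906133, -723906]]
... * rho(a) = [[-8, 19], [21, -50]]  ->  [[17865, -8062], [47038, -21227]]
... * rho(b) = [[-2, 1], [-5, 2]]  ->  [[4580, 1741], [12059, 4584]]
... * rho(b) = [[-2, 1], [-5, 2]]  ->  [[-17865, 8062], [-47038, 21227]]
... * rho(a) = [[-8, 19], [21, -50]]  ->  [[312222, -742535], [822071, -1955072]]
tr = 312222 + -1955072 = -1642850

-1642850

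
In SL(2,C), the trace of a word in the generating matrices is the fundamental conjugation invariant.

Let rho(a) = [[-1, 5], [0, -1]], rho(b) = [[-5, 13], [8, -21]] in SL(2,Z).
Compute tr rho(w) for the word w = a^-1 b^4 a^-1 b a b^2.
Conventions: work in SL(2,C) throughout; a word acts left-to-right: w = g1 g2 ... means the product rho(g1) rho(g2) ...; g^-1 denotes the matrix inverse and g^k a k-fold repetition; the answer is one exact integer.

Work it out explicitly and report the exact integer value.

5945625986

rho(a^-1) = [[-1, -5], [0, -1]]
... * rho(b) = [[-5, 13], [8, -21]]  ->  [[-35, 92], [-8, 21]]
... * rho(b) = [[-5, 13], [8, -21]]  ->  [[911, -2387], [208, -545]]
... * rho(b) = [[-5, 13], [8, -21]]  ->  [[-23651, 61970], [-5400, 14149]]
... * rho(b) = [[-5, 13], [8, -21]]  ->  [[614015, -1608833], [140192, -367329]]
... * rho(a^-1) = [[-1, -5], [0, -1]]  ->  [[-614015, -1461242], [-140192, -333631]]
... * rho(b) = [[-5, 13], [8, -21]]  ->  [[-8619861, 22703887], [-1968088, 5183755]]
... * rho(a) = [[-1, 5], [0, -1]]  ->  [[8619861, -65803192], [1968088, -15024195]]
... * rho(b) = [[-5, 13], [8, -21]]  ->  [[-569524841, 1493925225], [-130034000, 341093239]]
... * rho(b) = [[-5, 13], [8, -21]]  ->  [[14799026005, -38776252658], [3378915912, -8853400019]]
tr = 14799026005 + -8853400019 = 5945625986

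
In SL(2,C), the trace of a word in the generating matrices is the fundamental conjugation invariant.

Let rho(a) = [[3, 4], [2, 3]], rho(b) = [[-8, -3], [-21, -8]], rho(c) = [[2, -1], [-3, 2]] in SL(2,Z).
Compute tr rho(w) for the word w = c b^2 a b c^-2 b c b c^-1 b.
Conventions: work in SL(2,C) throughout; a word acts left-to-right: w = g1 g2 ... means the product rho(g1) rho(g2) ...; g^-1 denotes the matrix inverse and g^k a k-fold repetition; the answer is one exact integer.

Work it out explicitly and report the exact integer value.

rho(c) = [[2, -1], [-3, 2]]
... * rho(b) = [[-8, -3], [-21, -8]]  ->  [[5, 2], [-18, -7]]
... * rho(b) = [[-8, -3], [-21, -8]]  ->  [[-82, -31], [291, 110]]
... * rho(a) = [[3, 4], [2, 3]]  ->  [[-308, -421], [1093, 1494]]
... * rho(b) = [[-8, -3], [-21, -8]]  ->  [[11305, 4292], [-40118, -15231]]
... * rho(c^-1) = [[2, 1], [3, 2]]  ->  [[35486, 19889], [-125929, -70580]]
... * rho(c^-1) = [[2, 1], [3, 2]]  ->  [[130639, 75264], [-463598, -267089]]
... * rho(b) = [[-8, -3], [-21, -8]]  ->  [[-2625656, -994029], [9317653, 3527506]]
... * rho(c) = [[2, -1], [-3, 2]]  ->  [[-2269225, 637598], [8052788, -2262641]]
... * rho(b) = [[-8, -3], [-21, -8]]  ->  [[4764242, 1706891], [-16906843, -6057236]]
... * rho(c^-1) = [[2, 1], [3, 2]]  ->  [[14649157, 8178024], [-51985394, -29021315]]
... * rho(b) = [[-8, -3], [-21, -8]]  ->  [[-288931760, -109371663], [1025330767, 388126702]]
tr = -288931760 + 388126702 = 99194942

99194942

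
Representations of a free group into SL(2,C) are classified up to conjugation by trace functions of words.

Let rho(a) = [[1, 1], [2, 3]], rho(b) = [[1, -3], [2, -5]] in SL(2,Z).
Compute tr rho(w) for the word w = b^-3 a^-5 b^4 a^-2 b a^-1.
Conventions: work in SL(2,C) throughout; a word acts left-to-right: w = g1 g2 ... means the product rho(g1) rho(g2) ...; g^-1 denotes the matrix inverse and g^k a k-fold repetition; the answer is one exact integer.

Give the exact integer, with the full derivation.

131849038

rho(b^-1) = [[-5, 3], [-2, 1]]
... * rho(b^-1) = [[-5, 3], [-2, 1]]  ->  [[19, -12], [8, -5]]
... * rho(b^-1) = [[-5, 3], [-2, 1]]  ->  [[-71, 45], [-30, 19]]
... * rho(a^-1) = [[3, -1], [-2, 1]]  ->  [[-303, 116], [-128, 49]]
... * rho(a^-1) = [[3, -1], [-2, 1]]  ->  [[-1141, 419], [-482, 177]]
... * rho(a^-1) = [[3, -1], [-2, 1]]  ->  [[-4261, 1560], [-1800, 659]]
... * rho(a^-1) = [[3, -1], [-2, 1]]  ->  [[-15903, 5821], [-6718, 2459]]
... * rho(a^-1) = [[3, -1], [-2, 1]]  ->  [[-59351, 21724], [-25072, 9177]]
... * rho(b) = [[1, -3], [2, -5]]  ->  [[-15903, 69433], [-6718, 29331]]
... * rho(b) = [[1, -3], [2, -5]]  ->  [[122963, -299456], [51944, -126501]]
... * rho(b) = [[1, -3], [2, -5]]  ->  [[-475949, 1128391], [-201058, 476673]]
... * rho(b) = [[1, -3], [2, -5]]  ->  [[1780833, -4214108], [752288, -1780191]]
... * rho(a^-1) = [[3, -1], [-2, 1]]  ->  [[13770715, -5994941], [5817246, -2532479]]
... * rho(a^-1) = [[3, -1], [-2, 1]]  ->  [[53302027, -19765656], [22516696, -8349725]]
... * rho(b) = [[1, -3], [2, -5]]  ->  [[13770715, -61077801], [5817246, -25801463]]
... * rho(a^-1) = [[3, -1], [-2, 1]]  ->  [[163467747, -74848516], [69054664, -31618709]]
tr = 163467747 + -31618709 = 131849038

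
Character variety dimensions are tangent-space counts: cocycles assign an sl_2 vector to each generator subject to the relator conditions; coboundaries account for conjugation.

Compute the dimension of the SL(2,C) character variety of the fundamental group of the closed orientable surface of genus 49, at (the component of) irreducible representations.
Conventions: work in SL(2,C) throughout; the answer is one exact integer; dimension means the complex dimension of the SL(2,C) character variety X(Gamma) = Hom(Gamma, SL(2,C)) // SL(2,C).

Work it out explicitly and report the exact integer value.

288

The genus-49 surface group: 2g = 98 generators, one relator prod [a_i, b_i].
Before the relator condition, cocycle space has dim 3*98 = 294.
H^2 = coker(d_2) is dual to H^0 = 0 at irreducible rho (Poincare duality), so d_2 is onto: dim Z^1 = 291.
dim B^1 = 3 (coboundaries, injective at irreducible rho).
dim H^1 = 291 - 3 = 288 = dim X.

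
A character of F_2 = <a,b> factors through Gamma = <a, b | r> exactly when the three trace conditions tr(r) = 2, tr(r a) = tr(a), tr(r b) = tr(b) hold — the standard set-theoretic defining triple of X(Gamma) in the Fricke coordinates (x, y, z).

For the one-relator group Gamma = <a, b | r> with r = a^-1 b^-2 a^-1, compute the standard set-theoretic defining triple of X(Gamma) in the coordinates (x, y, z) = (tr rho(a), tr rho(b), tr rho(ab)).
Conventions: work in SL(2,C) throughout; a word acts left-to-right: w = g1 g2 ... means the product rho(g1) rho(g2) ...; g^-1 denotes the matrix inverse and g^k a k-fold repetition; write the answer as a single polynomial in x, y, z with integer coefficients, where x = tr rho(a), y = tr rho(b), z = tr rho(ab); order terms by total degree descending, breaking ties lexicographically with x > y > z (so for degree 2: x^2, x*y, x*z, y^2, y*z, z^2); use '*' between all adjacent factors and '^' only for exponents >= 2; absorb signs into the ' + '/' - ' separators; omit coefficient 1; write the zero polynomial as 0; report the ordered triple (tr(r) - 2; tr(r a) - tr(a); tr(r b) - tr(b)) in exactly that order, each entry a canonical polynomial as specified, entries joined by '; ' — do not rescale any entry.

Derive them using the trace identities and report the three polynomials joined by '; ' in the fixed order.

apply: tr(a^-1) = tr(a) = x
apply: tr(a^-1 b) = tr(b)*tr(a) - tr(b a) = x*y - z
tr(a^-1 b^-1) = tr(a^-1)*tr(b) - tr(a^-1 b) = z
use: tr(b^-1 a^-2) = tr(a^-1 b^-1)*tr(a) - tr(a^-1 b^-1 a) = x*z - y
use: tr(a^-2) = tr(a^-1)*tr(a) - tr(1) = x^2 - 2
apply: tr(a^-1 b^-2 a^-1) = tr(b^-1 a^-2)*tr(b) - tr(b^-1 a^-2 b) = x*y*z - x^2 - y^2 + 2
use: tr(a^-1 b^-2) = tr(a^-1 b^-1)*tr(b) - tr(a^-1)  (eliminate b^-1) = y*z - x
tr(a b a b) = tr(b a)*tr(b a) - tr(1) = z^2 - 2
tr(b^-1 a b a) = tr(a b a)*tr(b) - tr(a b a b) = x*y*z - y^2 - z^2 + 2
apply: tr(b a^-1 b^-1 a) = tr(b^-1 a b)*tr(a) - tr(b^-1 a b a) = -x*y*z + x^2 + y^2 + z^2 - 2
tr(a^-1 b a^-1 b^-1) = tr(b a^-1 b^-1)*tr(a) - tr(b a^-1 b^-1 a) = x*y*z - y^2 - z^2 + 2
tr(a^-1 b a^-1) = tr(a^-1 b)*tr(a) - tr(a^-1 b a) = x^2*y - x*z - y
use: tr(a^-1 b^-2 a^-1 b) = tr(a^-1 b a^-1 b^-1)*tr(b) - tr(a^-1 b a^-1) = x*y^2*z - x^2*y - y^3 - y*z^2 + x*z + 3*y
assemble the triple (tr(r) - 2; tr(r a) - x; tr(r b) - y)

x*y*z - x^2 - y^2; y*z - 2*x; x*y^2*z - x^2*y - y^3 - y*z^2 + x*z + 2*y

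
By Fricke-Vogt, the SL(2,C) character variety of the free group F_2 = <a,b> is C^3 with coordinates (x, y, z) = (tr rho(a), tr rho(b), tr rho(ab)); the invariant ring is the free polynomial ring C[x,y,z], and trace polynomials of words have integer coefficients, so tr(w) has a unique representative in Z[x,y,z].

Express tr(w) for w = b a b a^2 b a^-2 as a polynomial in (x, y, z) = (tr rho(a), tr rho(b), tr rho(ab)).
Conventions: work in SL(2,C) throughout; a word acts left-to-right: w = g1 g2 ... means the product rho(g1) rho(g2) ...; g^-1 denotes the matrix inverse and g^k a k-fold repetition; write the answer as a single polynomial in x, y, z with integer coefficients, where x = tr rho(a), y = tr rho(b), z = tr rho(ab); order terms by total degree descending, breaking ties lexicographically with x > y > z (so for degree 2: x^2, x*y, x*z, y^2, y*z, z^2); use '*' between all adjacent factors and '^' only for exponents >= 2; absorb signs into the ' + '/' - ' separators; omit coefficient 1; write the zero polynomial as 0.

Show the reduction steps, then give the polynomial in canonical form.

x^3*y*z^2 - x^4*z - x^2*y^2*z - x^2*z^3 + 4*x^2*z + y^2*z - x*y - z

tr(b a b a) = tr(a b)*tr(a b) - tr(1)   [split at repeated a] = z^2 - 2
so tr(b a b) = tr(b)*tr(a b) - tr(a) = y*z - x
so tr(a b a^2 b) = tr(a)*tr(b a b a) - tr(b a b) = x*z^2 - y*z - x
tr(b a^2) = tr(a)*tr(b a) - tr(b) = x*z - y
tr(a b a^2) = tr(a)*tr(b a^2) - tr(b a) = x^2*z - x*y - z
tr(b a b a^2 b) = tr(b)*tr(a b a^2 b) - tr(a b a^2) = x*y*z^2 - x^2*z - y^2*z + z
tr(b a b a b a) = tr(a b a b)*tr(a b) - tr(b a)   [split at repeated a] = z^3 - 3*z
tr(b a b a b) = tr(b)*tr(a b a b) - tr(a b a) = y*z^2 - x*z - y
reduce: tr(b a b a^2 b a) = tr(a)*tr(b a b a b a) - tr(b a b a b) = x*z^3 - y*z^2 - 2*x*z + y
so tr(b a b a^2 b a^-1) = tr(b a b a^2 b)*tr(a) - tr(b a b a^2 b a) = x^2*y*z^2 - x^3*z - x*y^2*z - x*z^3 + y*z^2 + 3*x*z - y
tr(b a b a^2 b a^-2) = tr(b a b a^2 b a^-1)*tr(a) - tr(b a b a^2 b) = x^3*y*z^2 - x^4*z - x^2*y^2*z - x^2*z^3 + 4*x^2*z + y^2*z - x*y - z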